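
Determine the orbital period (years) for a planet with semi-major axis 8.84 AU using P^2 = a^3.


P = a^(3/2) = 8.84^1.5 = 26.2832

26.2832 years


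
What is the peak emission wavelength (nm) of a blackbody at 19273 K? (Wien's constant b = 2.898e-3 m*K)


lam_max = b / T = 2.898e-3 / 19273 = 1.504e-07 m = 150.3658 nm

150.3658 nm


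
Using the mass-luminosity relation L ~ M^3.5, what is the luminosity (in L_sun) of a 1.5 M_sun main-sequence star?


L/L_sun = (M/M_sun)^3.5 = 1.5^3.5 = 4.1335

4.1335 L_sun


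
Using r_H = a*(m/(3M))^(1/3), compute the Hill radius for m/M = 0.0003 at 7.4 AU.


r_H = a * (m/3M)^(1/3) = 7.4 * (0.0003/3)^(1/3) = 0.3435

0.3435 AU


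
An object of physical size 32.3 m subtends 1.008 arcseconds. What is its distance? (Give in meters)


D = size / theta_rad, theta_rad = 1.008 * pi/(180*3600) = 4.887e-06, D = 6.609e+06

6.609e+06 m


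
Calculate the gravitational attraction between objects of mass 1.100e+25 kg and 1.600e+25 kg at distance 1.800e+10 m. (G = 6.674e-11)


F = G*m1*m2/r^2 = 6.674e-11 * 1.100e+25 * 1.600e+25 / (1.800e+10)^2 = 6.674e-11 * 1.760e+50 / 3.240e+20 = 3.625e+19

3.625e+19 N


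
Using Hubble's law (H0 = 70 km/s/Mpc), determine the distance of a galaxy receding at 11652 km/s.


d = v / H0 = 11652 / 70 = 166.4571

166.4571 Mpc


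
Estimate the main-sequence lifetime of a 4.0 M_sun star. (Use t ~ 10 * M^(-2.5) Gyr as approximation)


t = 10 * M^(-2.5) = 10 * 4.0^(-2.5) = 0.3125

0.3125 Gyr


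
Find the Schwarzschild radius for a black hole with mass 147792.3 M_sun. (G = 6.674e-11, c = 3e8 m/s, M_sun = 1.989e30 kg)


M = 147792.3 * 1.989e30 kg = 2.939588847e+35 kg. rs = 2GM/c^2 = 2 * 6.674e-11 * 2.939588847e+35 / (3e8)^2 = 4.360e+08

4.360e+08 m


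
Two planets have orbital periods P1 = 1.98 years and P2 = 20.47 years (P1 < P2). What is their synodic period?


1/P_syn = |1/P1 - 1/P2| = |1/1.98 - 1/20.47| => P_syn = 2.192

2.192 years


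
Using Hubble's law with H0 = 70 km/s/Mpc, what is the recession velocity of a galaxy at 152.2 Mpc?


v = H0 * d = 70 * 152.2 = 10654.0

10654.0 km/s


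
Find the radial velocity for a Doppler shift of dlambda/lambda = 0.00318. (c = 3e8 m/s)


v = (dlambda/lambda) * c = 0.00318 * 3e8 = 954000.0

954000.0 m/s


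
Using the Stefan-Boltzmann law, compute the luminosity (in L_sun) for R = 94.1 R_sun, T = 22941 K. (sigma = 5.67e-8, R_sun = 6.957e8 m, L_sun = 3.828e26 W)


R = 94.1 * 6.957e8 m = 6.546537e+10 m. L = 4*pi*R^2*sigma*T^4 = 4*pi*(6.546537e+10)^2 * 5.67e-8 * 22941^4 = 8.457958621e+32 W. L/L_sun = 8.457958621e+32 / 3.828e26 = 2.209e+06

2.209e+06 L_sun


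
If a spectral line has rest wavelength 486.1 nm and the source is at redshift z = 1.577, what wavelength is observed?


lam_obs = lam_emit * (1 + z) = 486.1 * (1 + 1.577) = 1252.6797

1252.6797 nm


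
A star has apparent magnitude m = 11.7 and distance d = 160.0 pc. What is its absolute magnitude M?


M = m - 5*log10(d) + 5 = 11.7 - 5*log10(160.0) + 5 = 5.6794

5.6794


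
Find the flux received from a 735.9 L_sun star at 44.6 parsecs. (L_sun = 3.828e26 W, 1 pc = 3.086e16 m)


F = L / (4*pi*d^2) = 2.817e+29 / (4*pi*(1.376e+18)^2) = 1.183e-08

1.183e-08 W/m^2


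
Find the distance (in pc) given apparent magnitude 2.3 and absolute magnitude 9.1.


d = 10^((m - M + 5)/5) = 10^((2.3 - 9.1 + 5)/5) = 0.4365

0.4365 pc


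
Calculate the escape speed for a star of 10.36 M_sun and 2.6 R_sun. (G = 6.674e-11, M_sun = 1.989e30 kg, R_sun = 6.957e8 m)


M = 10.36 * 1.989e30 kg = 2.060604e+31 kg; R = 2.6 * 6.957e8 m = 1.80882e+09 m. v_esc = sqrt(2GM/R) = sqrt(2 * 6.674e-11 * 2.060604e+31 / 1.80882e+09) = 1.233e+06

1.233e+06 m/s


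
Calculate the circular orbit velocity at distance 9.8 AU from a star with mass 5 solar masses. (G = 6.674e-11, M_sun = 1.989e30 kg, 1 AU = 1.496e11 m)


v = sqrt(GM/r) = sqrt(6.674e-11 * 9.945e+30 / 1.466e+12) = 21277.307

21277.307 m/s


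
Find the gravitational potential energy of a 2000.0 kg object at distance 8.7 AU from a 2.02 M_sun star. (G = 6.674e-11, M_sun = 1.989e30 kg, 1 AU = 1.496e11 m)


M = 2.02 * 1.989e30 kg = 4.01778e+30 kg; r = 8.7 AU * 1.496e11 m/AU = 1.30152e+12 m. U = -GM*m/r = -(6.674e-11 * 4.01778e+30 * 2000.0) / 1.30152e+12 = -4.121e+11

-4.121e+11 J


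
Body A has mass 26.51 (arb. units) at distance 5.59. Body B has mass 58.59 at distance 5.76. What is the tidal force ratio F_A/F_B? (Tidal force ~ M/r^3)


Ratio = (M1/r1^3) / (M2/r2^3) = (26.51/5.59^3) / (58.59/5.76^3) = 0.495

0.495


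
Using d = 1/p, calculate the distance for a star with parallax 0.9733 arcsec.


d = 1/p = 1/0.9733 = 1.0274

1.0274 pc


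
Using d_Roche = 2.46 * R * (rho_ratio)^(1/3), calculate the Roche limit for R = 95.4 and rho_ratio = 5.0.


d_Roche = 2.46 * 95.4 * 5.0^(1/3) = 401.304

401.304


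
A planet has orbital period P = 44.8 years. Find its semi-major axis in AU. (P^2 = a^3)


a = P^(2/3) = 44.8^(2/3) = 12.614

12.614 AU


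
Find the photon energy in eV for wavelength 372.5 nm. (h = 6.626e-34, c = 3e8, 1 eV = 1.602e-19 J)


E = hc/lambda = 6.626e-34 * 3e8 / 3.725e-07 = 5.336e-19 J = 3.3311 eV

3.3311 eV


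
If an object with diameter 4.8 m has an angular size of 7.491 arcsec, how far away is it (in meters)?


D = size / theta_rad, theta_rad = 7.491 * pi/(180*3600) = 3.632e-05, D = 132168.0777

132168.0777 m


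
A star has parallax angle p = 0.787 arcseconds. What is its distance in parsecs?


d = 1/p = 1/0.787 = 1.2706

1.2706 pc


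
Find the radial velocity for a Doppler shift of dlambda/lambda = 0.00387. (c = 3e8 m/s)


v = (dlambda/lambda) * c = 0.00387 * 3e8 = 1.161e+06

1.161e+06 m/s


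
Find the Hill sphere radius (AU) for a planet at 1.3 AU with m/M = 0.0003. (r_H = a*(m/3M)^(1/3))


r_H = a * (m/3M)^(1/3) = 1.3 * (0.0003/3)^(1/3) = 0.0603

0.0603 AU


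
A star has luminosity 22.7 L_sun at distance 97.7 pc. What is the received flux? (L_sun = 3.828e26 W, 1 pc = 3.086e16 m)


F = L / (4*pi*d^2) = 8.690e+27 / (4*pi*(3.015e+18)^2) = 7.607e-11

7.607e-11 W/m^2


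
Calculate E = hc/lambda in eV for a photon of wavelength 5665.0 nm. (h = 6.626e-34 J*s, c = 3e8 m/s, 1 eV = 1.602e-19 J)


E = hc/lambda = 6.626e-34 * 3e8 / 5.665e-06 = 3.509e-20 J = 0.219 eV

0.219 eV


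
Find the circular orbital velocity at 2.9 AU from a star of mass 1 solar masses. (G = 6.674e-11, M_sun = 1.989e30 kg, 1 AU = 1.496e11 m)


v = sqrt(GM/r) = sqrt(6.674e-11 * 1.989e+30 / 4.338e+11) = 17492.2509

17492.2509 m/s


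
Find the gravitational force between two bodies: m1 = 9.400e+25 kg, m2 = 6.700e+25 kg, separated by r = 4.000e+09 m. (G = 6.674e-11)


F = G*m1*m2/r^2 = 6.674e-11 * 9.400e+25 * 6.700e+25 / (4.000e+09)^2 = 6.674e-11 * 6.298e+51 / 1.600e+19 = 2.627e+22

2.627e+22 N


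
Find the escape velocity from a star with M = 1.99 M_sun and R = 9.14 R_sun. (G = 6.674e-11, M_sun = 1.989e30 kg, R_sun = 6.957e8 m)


M = 1.99 * 1.989e30 kg = 3.95811e+30 kg; R = 9.14 * 6.957e8 m = 6.358698e+09 m. v_esc = sqrt(2GM/R) = sqrt(2 * 6.674e-11 * 3.95811e+30 / 6.358698e+09) = 288249.0796

288249.0796 m/s


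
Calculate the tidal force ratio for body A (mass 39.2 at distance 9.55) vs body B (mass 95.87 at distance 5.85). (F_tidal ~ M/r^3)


Ratio = (M1/r1^3) / (M2/r2^3) = (39.2/9.55^3) / (95.87/5.85^3) = 0.094

0.094


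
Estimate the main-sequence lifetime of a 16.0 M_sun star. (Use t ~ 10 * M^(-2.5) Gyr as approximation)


t = 10 * M^(-2.5) = 10 * 16.0^(-2.5) = 0.0098

0.0098 Gyr


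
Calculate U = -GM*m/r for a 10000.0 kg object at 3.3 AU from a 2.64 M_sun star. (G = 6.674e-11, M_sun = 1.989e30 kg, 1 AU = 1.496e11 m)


M = 2.64 * 1.989e30 kg = 5.25096e+30 kg; r = 3.3 AU * 1.496e11 m/AU = 4.9368e+11 m. U = -GM*m/r = -(6.674e-11 * 5.25096e+30 * 10000.0) / 4.9368e+11 = -7.099e+12

-7.099e+12 J


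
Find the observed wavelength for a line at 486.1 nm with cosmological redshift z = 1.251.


lam_obs = lam_emit * (1 + z) = 486.1 * (1 + 1.251) = 1094.2111

1094.2111 nm


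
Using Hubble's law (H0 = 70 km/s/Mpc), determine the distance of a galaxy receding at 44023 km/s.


d = v / H0 = 44023 / 70 = 628.9

628.9 Mpc


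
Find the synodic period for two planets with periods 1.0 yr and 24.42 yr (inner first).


1/P_syn = |1/P1 - 1/P2| = |1/1.0 - 1/24.42| => P_syn = 1.0427

1.0427 years


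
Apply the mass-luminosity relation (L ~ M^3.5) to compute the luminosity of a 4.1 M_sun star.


L/L_sun = (M/M_sun)^3.5 = 4.1^3.5 = 139.5544

139.5544 L_sun


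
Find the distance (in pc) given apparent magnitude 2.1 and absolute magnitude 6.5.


d = 10^((m - M + 5)/5) = 10^((2.1 - 6.5 + 5)/5) = 1.3183

1.3183 pc


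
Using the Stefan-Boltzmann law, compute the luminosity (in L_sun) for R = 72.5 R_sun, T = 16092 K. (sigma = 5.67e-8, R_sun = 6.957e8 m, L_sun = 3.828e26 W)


R = 72.5 * 6.957e8 m = 5.043825e+10 m. L = 4*pi*R^2*sigma*T^4 = 4*pi*(5.043825e+10)^2 * 5.67e-8 * 16092^4 = 1.215494613e+32 W. L/L_sun = 1.215494613e+32 / 3.828e26 = 317527.3283

317527.3283 L_sun


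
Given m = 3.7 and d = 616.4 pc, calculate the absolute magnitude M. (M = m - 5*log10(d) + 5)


M = m - 5*log10(d) + 5 = 3.7 - 5*log10(616.4) + 5 = -5.2493

-5.2493


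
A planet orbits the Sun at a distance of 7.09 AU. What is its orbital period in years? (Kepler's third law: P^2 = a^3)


P = a^(3/2) = 7.09^1.5 = 18.8786

18.8786 years


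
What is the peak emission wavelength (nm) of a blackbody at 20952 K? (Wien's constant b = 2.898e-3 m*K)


lam_max = b / T = 2.898e-3 / 20952 = 1.383e-07 m = 138.3162 nm

138.3162 nm


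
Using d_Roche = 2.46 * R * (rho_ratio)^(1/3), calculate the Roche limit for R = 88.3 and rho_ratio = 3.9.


d_Roche = 2.46 * 88.3 * 3.9^(1/3) = 341.9144

341.9144


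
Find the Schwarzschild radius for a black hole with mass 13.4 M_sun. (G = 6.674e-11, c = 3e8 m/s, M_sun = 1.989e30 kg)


M = 13.4 * 1.989e30 kg = 2.66526e+31 kg. rs = 2GM/c^2 = 2 * 6.674e-11 * 2.66526e+31 / (3e8)^2 = 39528.7672

39528.7672 m


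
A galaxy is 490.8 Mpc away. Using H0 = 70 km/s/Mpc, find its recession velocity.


v = H0 * d = 70 * 490.8 = 34356.0

34356.0 km/s


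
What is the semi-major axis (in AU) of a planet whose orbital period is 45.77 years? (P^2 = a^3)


a = P^(2/3) = 45.77^(2/3) = 12.7954

12.7954 AU


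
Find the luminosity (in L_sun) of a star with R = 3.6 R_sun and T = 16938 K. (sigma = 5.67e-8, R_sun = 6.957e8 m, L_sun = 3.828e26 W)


R = 3.6 * 6.957e8 m = 2.50452e+09 m. L = 4*pi*R^2*sigma*T^4 = 4*pi*(2.50452e+09)^2 * 5.67e-8 * 16938^4 = 3.678666736e+29 W. L/L_sun = 3.678666736e+29 / 3.828e26 = 960.9892

960.9892 L_sun


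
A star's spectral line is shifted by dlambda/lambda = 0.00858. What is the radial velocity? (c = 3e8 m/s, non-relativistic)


v = (dlambda/lambda) * c = 0.00858 * 3e8 = 2.574e+06

2.574e+06 m/s


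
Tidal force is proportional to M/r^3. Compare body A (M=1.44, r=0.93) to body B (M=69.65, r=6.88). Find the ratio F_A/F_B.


Ratio = (M1/r1^3) / (M2/r2^3) = (1.44/0.93^3) / (69.65/6.88^3) = 8.3706

8.3706


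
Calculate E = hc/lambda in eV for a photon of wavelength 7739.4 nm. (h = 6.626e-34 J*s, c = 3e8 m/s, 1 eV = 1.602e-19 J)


E = hc/lambda = 6.626e-34 * 3e8 / 7.739e-06 = 2.568e-20 J = 0.1603 eV

0.1603 eV


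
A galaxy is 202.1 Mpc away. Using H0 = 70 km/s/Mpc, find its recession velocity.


v = H0 * d = 70 * 202.1 = 14147.0

14147.0 km/s


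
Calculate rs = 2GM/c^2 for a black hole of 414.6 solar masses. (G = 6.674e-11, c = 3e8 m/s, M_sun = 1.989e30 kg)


M = 414.6 * 1.989e30 kg = 8.246394e+32 kg. rs = 2GM/c^2 = 2 * 6.674e-11 * 8.246394e+32 / (3e8)^2 = 1.223e+06

1.223e+06 m


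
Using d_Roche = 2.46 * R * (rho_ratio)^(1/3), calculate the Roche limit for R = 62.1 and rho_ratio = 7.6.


d_Roche = 2.46 * 62.1 * 7.6^(1/3) = 300.3525

300.3525


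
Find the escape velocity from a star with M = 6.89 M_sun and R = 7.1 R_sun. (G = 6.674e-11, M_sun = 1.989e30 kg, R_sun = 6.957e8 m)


M = 6.89 * 1.989e30 kg = 1.370421e+31 kg; R = 7.1 * 6.957e8 m = 4.93947e+09 m. v_esc = sqrt(2GM/R) = sqrt(2 * 6.674e-11 * 1.370421e+31 / 4.93947e+09) = 608548.1205

608548.1205 m/s


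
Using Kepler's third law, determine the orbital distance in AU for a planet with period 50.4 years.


a = P^(2/3) = 50.4^(2/3) = 13.6444

13.6444 AU


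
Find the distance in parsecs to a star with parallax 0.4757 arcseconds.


d = 1/p = 1/0.4757 = 2.1022

2.1022 pc


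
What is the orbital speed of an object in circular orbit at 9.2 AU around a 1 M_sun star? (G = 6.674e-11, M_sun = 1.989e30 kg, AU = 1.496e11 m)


v = sqrt(GM/r) = sqrt(6.674e-11 * 1.989e+30 / 1.376e+12) = 9820.8885

9820.8885 m/s


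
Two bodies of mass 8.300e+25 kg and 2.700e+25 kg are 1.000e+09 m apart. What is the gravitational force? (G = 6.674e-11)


F = G*m1*m2/r^2 = 6.674e-11 * 8.300e+25 * 2.700e+25 / (1.000e+09)^2 = 6.674e-11 * 2.241e+51 / 1.000e+18 = 1.496e+23

1.496e+23 N


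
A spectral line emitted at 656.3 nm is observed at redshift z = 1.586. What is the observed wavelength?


lam_obs = lam_emit * (1 + z) = 656.3 * (1 + 1.586) = 1697.1918

1697.1918 nm


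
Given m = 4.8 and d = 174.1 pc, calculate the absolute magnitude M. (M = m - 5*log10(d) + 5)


M = m - 5*log10(d) + 5 = 4.8 - 5*log10(174.1) + 5 = -1.404

-1.404


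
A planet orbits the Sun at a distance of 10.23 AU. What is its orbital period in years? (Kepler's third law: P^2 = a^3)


P = a^(3/2) = 10.23^1.5 = 32.72

32.72 years


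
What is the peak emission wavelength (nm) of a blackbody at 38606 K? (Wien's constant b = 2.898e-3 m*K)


lam_max = b / T = 2.898e-3 / 38606 = 7.507e-08 m = 75.0661 nm

75.0661 nm


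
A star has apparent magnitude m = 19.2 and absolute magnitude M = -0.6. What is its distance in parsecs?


d = 10^((m - M + 5)/5) = 10^((19.2 - -0.6 + 5)/5) = 91201.0839

91201.0839 pc


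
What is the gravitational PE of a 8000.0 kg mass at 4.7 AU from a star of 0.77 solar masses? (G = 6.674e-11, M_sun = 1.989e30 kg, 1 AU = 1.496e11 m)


M = 0.77 * 1.989e30 kg = 1.53153e+30 kg; r = 4.7 AU * 1.496e11 m/AU = 7.0312e+11 m. U = -GM*m/r = -(6.674e-11 * 1.53153e+30 * 8000.0) / 7.0312e+11 = -1.163e+12

-1.163e+12 J


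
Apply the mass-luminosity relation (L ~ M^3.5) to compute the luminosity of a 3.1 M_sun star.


L/L_sun = (M/M_sun)^3.5 = 3.1^3.5 = 52.4525

52.4525 L_sun


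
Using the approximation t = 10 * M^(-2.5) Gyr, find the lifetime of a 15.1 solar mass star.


t = 10 * M^(-2.5) = 10 * 15.1^(-2.5) = 0.0113

0.0113 Gyr


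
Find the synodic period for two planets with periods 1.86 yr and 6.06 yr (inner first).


1/P_syn = |1/P1 - 1/P2| = |1/1.86 - 1/6.06| => P_syn = 2.6837

2.6837 years


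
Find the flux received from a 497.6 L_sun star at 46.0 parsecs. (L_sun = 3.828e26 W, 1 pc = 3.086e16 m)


F = L / (4*pi*d^2) = 1.905e+29 / (4*pi*(1.420e+18)^2) = 7.522e-09

7.522e-09 W/m^2


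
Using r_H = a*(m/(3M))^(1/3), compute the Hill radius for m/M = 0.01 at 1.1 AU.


r_H = a * (m/3M)^(1/3) = 1.1 * (0.01/3)^(1/3) = 0.1643

0.1643 AU


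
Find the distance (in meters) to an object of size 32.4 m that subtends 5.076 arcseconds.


D = size / theta_rad, theta_rad = 5.076 * pi/(180*3600) = 2.461e-05, D = 1.317e+06

1.317e+06 m


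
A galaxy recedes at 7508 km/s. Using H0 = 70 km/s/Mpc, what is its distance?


d = v / H0 = 7508 / 70 = 107.2571

107.2571 Mpc


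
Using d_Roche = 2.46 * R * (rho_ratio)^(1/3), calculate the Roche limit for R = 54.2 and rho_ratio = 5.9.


d_Roche = 2.46 * 54.2 * 5.9^(1/3) = 240.9268

240.9268


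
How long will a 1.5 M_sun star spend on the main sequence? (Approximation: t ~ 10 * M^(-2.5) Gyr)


t = 10 * M^(-2.5) = 10 * 1.5^(-2.5) = 3.6289

3.6289 Gyr


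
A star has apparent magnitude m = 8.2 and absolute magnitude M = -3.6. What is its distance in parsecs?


d = 10^((m - M + 5)/5) = 10^((8.2 - -3.6 + 5)/5) = 2290.8677

2290.8677 pc


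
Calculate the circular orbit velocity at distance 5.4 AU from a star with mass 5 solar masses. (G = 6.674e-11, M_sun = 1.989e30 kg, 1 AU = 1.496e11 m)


v = sqrt(GM/r) = sqrt(6.674e-11 * 9.945e+30 / 8.078e+11) = 28663.7375

28663.7375 m/s


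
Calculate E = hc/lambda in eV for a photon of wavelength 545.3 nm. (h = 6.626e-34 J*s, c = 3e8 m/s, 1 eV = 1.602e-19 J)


E = hc/lambda = 6.626e-34 * 3e8 / 5.453e-07 = 3.645e-19 J = 2.2755 eV

2.2755 eV


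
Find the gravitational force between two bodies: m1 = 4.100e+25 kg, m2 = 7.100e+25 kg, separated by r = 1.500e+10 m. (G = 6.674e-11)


F = G*m1*m2/r^2 = 6.674e-11 * 4.100e+25 * 7.100e+25 / (1.500e+10)^2 = 6.674e-11 * 2.911e+51 / 2.250e+20 = 8.635e+20

8.635e+20 N


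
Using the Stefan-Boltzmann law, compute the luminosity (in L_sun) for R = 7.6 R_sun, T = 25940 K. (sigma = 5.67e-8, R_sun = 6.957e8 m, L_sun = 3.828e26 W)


R = 7.6 * 6.957e8 m = 5.28732e+09 m. L = 4*pi*R^2*sigma*T^4 = 4*pi*(5.28732e+09)^2 * 5.67e-8 * 25940^4 = 9.018701256e+30 W. L/L_sun = 9.018701256e+30 / 3.828e26 = 23559.8256

23559.8256 L_sun


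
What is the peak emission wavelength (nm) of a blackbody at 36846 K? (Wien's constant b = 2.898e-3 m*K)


lam_max = b / T = 2.898e-3 / 36846 = 7.865e-08 m = 78.6517 nm

78.6517 nm


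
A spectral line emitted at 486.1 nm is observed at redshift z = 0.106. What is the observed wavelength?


lam_obs = lam_emit * (1 + z) = 486.1 * (1 + 0.106) = 537.6266

537.6266 nm


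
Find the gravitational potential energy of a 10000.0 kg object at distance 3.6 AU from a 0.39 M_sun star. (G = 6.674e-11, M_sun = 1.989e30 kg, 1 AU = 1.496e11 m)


M = 0.39 * 1.989e30 kg = 7.7571e+29 kg; r = 3.6 AU * 1.496e11 m/AU = 5.3856e+11 m. U = -GM*m/r = -(6.674e-11 * 7.7571e+29 * 10000.0) / 5.3856e+11 = -9.613e+11

-9.613e+11 J


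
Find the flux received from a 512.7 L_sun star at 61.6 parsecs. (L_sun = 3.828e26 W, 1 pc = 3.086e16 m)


F = L / (4*pi*d^2) = 1.963e+29 / (4*pi*(1.901e+18)^2) = 4.322e-09

4.322e-09 W/m^2


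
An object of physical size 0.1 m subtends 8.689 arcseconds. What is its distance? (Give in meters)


D = size / theta_rad, theta_rad = 8.689 * pi/(180*3600) = 4.213e-05, D = 2373.8613

2373.8613 m


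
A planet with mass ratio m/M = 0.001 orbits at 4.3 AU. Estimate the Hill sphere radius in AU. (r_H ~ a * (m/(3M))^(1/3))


r_H = a * (m/3M)^(1/3) = 4.3 * (0.001/3)^(1/3) = 0.2981

0.2981 AU


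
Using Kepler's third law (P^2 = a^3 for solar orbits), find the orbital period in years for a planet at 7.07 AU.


P = a^(3/2) = 7.07^1.5 = 18.7988

18.7988 years


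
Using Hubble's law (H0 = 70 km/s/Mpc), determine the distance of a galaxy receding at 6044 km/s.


d = v / H0 = 6044 / 70 = 86.3429

86.3429 Mpc


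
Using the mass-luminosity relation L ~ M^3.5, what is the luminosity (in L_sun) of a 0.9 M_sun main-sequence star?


L/L_sun = (M/M_sun)^3.5 = 0.9^3.5 = 0.6916

0.6916 L_sun


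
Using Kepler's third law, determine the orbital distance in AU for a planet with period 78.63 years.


a = P^(2/3) = 78.63^(2/3) = 18.3538

18.3538 AU


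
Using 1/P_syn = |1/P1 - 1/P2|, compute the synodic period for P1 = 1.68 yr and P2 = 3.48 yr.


1/P_syn = |1/P1 - 1/P2| = |1/1.68 - 1/3.48| => P_syn = 3.248

3.248 years


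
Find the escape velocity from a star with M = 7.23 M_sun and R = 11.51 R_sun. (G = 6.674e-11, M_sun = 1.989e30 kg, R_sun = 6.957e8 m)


M = 7.23 * 1.989e30 kg = 1.438047e+31 kg; R = 11.51 * 6.957e8 m = 8.007507e+09 m. v_esc = sqrt(2GM/R) = sqrt(2 * 6.674e-11 * 1.438047e+31 / 8.007507e+09) = 489605.1481

489605.1481 m/s


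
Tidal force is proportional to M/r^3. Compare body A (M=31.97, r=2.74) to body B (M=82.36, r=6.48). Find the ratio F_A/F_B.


Ratio = (M1/r1^3) / (M2/r2^3) = (31.97/2.74^3) / (82.36/6.48^3) = 5.1345

5.1345


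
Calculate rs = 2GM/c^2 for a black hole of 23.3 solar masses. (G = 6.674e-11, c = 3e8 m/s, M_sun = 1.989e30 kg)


M = 23.3 * 1.989e30 kg = 4.63437e+31 kg. rs = 2GM/c^2 = 2 * 6.674e-11 * 4.63437e+31 / (3e8)^2 = 68732.8564

68732.8564 m


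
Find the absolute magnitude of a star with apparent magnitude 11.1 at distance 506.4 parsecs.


M = m - 5*log10(d) + 5 = 11.1 - 5*log10(506.4) + 5 = 2.5775

2.5775


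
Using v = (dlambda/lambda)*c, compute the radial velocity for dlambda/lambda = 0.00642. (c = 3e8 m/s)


v = (dlambda/lambda) * c = 0.00642 * 3e8 = 1.926e+06

1.926e+06 m/s


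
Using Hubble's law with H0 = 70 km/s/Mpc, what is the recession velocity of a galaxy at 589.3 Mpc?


v = H0 * d = 70 * 589.3 = 41251.0

41251.0 km/s


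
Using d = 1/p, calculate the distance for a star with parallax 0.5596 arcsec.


d = 1/p = 1/0.5596 = 1.787

1.787 pc


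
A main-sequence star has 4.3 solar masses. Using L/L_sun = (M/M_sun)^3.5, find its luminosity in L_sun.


L/L_sun = (M/M_sun)^3.5 = 4.3^3.5 = 164.8692

164.8692 L_sun


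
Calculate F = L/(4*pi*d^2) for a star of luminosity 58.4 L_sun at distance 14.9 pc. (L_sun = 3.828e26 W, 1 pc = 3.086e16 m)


F = L / (4*pi*d^2) = 2.236e+28 / (4*pi*(4.598e+17)^2) = 8.414e-09

8.414e-09 W/m^2


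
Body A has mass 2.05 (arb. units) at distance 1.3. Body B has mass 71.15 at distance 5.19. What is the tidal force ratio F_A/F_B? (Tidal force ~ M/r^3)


Ratio = (M1/r1^3) / (M2/r2^3) = (2.05/1.3^3) / (71.15/5.19^3) = 1.8334

1.8334


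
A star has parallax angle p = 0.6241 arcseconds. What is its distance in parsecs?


d = 1/p = 1/0.6241 = 1.6023

1.6023 pc


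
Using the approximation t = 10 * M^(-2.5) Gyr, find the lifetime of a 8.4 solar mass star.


t = 10 * M^(-2.5) = 10 * 8.4^(-2.5) = 0.0489

0.0489 Gyr


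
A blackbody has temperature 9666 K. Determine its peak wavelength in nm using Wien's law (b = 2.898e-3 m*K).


lam_max = b / T = 2.898e-3 / 9666 = 2.998e-07 m = 299.8138 nm

299.8138 nm


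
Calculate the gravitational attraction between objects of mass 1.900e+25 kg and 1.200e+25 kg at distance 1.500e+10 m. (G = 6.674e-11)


F = G*m1*m2/r^2 = 6.674e-11 * 1.900e+25 * 1.200e+25 / (1.500e+10)^2 = 6.674e-11 * 2.280e+50 / 2.250e+20 = 6.763e+19

6.763e+19 N


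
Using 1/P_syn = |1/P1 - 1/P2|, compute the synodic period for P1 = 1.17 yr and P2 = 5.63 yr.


1/P_syn = |1/P1 - 1/P2| = |1/1.17 - 1/5.63| => P_syn = 1.4769

1.4769 years


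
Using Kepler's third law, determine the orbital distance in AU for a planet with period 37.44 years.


a = P^(2/3) = 37.44^(2/3) = 11.1916

11.1916 AU


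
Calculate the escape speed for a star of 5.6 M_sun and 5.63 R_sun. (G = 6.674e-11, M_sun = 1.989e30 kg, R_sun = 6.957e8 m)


M = 5.6 * 1.989e30 kg = 1.11384e+31 kg; R = 5.63 * 6.957e8 m = 3.916791e+09 m. v_esc = sqrt(2GM/R) = sqrt(2 * 6.674e-11 * 1.11384e+31 / 3.916791e+09) = 616104.3923

616104.3923 m/s


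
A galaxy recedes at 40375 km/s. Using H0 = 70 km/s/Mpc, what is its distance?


d = v / H0 = 40375 / 70 = 576.7857

576.7857 Mpc


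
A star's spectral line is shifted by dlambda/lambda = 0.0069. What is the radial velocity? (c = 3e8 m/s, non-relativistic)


v = (dlambda/lambda) * c = 0.0069 * 3e8 = 2.070e+06

2.070e+06 m/s


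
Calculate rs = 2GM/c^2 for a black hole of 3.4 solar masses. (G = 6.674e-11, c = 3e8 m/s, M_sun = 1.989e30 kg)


M = 3.4 * 1.989e30 kg = 6.7626e+30 kg. rs = 2GM/c^2 = 2 * 6.674e-11 * 6.7626e+30 / (3e8)^2 = 10029.6872

10029.6872 m


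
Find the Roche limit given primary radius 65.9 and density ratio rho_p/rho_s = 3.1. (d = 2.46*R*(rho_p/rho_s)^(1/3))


d_Roche = 2.46 * 65.9 * 3.1^(1/3) = 236.3784

236.3784


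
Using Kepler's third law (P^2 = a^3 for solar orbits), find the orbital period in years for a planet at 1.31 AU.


P = a^(3/2) = 1.31^1.5 = 1.4994

1.4994 years


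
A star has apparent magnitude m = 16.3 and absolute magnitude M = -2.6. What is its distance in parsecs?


d = 10^((m - M + 5)/5) = 10^((16.3 - -2.6 + 5)/5) = 60255.9586

60255.9586 pc


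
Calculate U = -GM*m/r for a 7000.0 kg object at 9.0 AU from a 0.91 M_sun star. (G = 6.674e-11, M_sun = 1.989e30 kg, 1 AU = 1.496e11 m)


M = 0.91 * 1.989e30 kg = 1.80999e+30 kg; r = 9.0 AU * 1.496e11 m/AU = 1.3464e+12 m. U = -GM*m/r = -(6.674e-11 * 1.80999e+30 * 7000.0) / 1.3464e+12 = -6.280e+11

-6.280e+11 J


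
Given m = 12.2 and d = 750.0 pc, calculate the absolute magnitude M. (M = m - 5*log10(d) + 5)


M = m - 5*log10(d) + 5 = 12.2 - 5*log10(750.0) + 5 = 2.8247

2.8247


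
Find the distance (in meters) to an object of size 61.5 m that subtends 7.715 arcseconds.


D = size / theta_rad, theta_rad = 7.715 * pi/(180*3600) = 3.740e-05, D = 1.644e+06

1.644e+06 m


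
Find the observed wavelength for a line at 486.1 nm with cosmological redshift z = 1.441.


lam_obs = lam_emit * (1 + z) = 486.1 * (1 + 1.441) = 1186.5701

1186.5701 nm


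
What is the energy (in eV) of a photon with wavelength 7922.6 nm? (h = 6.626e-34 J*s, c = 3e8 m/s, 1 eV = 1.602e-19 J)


E = hc/lambda = 6.626e-34 * 3e8 / 7.923e-06 = 2.509e-20 J = 0.1566 eV

0.1566 eV


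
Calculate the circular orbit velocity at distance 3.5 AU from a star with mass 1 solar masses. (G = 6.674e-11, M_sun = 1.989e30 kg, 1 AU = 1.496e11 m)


v = sqrt(GM/r) = sqrt(6.674e-11 * 1.989e+30 / 5.236e+11) = 15922.4786

15922.4786 m/s


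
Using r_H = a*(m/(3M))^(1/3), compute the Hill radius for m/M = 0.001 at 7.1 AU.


r_H = a * (m/3M)^(1/3) = 7.1 * (0.001/3)^(1/3) = 0.4923

0.4923 AU


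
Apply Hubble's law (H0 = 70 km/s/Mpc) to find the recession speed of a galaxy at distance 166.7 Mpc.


v = H0 * d = 70 * 166.7 = 11669.0

11669.0 km/s


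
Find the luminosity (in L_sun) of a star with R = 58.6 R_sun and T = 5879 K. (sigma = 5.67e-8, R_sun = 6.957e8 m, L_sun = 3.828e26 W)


R = 58.6 * 6.957e8 m = 4.076802e+10 m. L = 4*pi*R^2*sigma*T^4 = 4*pi*(4.076802e+10)^2 * 5.67e-8 * 5879^4 = 1.414640223e+30 W. L/L_sun = 1.414640223e+30 / 3.828e26 = 3695.5074

3695.5074 L_sun


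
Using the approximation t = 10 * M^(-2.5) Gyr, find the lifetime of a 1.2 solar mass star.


t = 10 * M^(-2.5) = 10 * 1.2^(-2.5) = 6.3394

6.3394 Gyr


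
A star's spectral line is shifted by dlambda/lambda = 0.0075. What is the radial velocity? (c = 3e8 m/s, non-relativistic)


v = (dlambda/lambda) * c = 0.0075 * 3e8 = 2.250e+06

2.250e+06 m/s


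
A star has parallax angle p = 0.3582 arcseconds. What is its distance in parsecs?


d = 1/p = 1/0.3582 = 2.7917

2.7917 pc


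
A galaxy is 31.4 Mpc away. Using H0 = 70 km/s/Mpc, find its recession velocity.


v = H0 * d = 70 * 31.4 = 2198.0

2198.0 km/s


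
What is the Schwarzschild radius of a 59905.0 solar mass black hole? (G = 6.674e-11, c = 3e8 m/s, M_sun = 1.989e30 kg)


M = 59905.0 * 1.989e30 kg = 1.19151045e+35 kg. rs = 2GM/c^2 = 2 * 6.674e-11 * 1.19151045e+35 / (3e8)^2 = 1.767e+08

1.767e+08 m


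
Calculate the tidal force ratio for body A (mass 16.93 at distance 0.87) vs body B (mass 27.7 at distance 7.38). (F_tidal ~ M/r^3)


Ratio = (M1/r1^3) / (M2/r2^3) = (16.93/0.87^3) / (27.7/7.38^3) = 373.0684

373.0684


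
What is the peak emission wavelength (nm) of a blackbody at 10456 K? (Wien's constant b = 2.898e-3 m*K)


lam_max = b / T = 2.898e-3 / 10456 = 2.772e-07 m = 277.1614 nm

277.1614 nm


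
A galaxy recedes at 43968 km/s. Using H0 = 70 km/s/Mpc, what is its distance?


d = v / H0 = 43968 / 70 = 628.1143

628.1143 Mpc


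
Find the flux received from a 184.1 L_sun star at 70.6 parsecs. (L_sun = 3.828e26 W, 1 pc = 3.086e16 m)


F = L / (4*pi*d^2) = 7.047e+28 / (4*pi*(2.179e+18)^2) = 1.181e-09

1.181e-09 W/m^2


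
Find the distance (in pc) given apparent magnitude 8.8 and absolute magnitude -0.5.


d = 10^((m - M + 5)/5) = 10^((8.8 - -0.5 + 5)/5) = 724.436

724.436 pc


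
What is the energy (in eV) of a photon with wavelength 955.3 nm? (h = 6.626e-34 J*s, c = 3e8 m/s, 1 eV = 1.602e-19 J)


E = hc/lambda = 6.626e-34 * 3e8 / 9.553e-07 = 2.081e-19 J = 1.2989 eV

1.2989 eV


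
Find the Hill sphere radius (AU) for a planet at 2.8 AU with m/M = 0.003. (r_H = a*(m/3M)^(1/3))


r_H = a * (m/3M)^(1/3) = 2.8 * (0.003/3)^(1/3) = 0.28

0.28 AU


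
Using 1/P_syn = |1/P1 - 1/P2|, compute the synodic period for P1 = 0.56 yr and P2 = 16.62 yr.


1/P_syn = |1/P1 - 1/P2| = |1/0.56 - 1/16.62| => P_syn = 0.5795

0.5795 years


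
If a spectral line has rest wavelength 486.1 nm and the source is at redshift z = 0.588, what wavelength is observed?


lam_obs = lam_emit * (1 + z) = 486.1 * (1 + 0.588) = 771.9268

771.9268 nm


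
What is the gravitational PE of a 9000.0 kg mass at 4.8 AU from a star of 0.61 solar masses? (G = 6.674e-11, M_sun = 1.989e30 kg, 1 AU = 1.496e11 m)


M = 0.61 * 1.989e30 kg = 1.21329e+30 kg; r = 4.8 AU * 1.496e11 m/AU = 7.1808e+11 m. U = -GM*m/r = -(6.674e-11 * 1.21329e+30 * 9000.0) / 7.1808e+11 = -1.015e+12

-1.015e+12 J


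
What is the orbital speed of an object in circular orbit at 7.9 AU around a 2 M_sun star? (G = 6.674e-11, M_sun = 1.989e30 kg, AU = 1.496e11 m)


v = sqrt(GM/r) = sqrt(6.674e-11 * 3.978e+30 / 1.182e+12) = 14988.085

14988.085 m/s


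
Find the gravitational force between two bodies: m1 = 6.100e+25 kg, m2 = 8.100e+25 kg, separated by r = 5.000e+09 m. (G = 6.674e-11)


F = G*m1*m2/r^2 = 6.674e-11 * 6.100e+25 * 8.100e+25 / (5.000e+09)^2 = 6.674e-11 * 4.941e+51 / 2.500e+19 = 1.319e+22

1.319e+22 N


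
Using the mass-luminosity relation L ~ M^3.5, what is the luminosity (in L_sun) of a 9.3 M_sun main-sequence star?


L/L_sun = (M/M_sun)^3.5 = 9.3^3.5 = 2452.9592

2452.9592 L_sun


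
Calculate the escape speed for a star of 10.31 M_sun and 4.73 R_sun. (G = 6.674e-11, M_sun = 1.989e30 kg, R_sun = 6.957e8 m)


M = 10.31 * 1.989e30 kg = 2.050659e+31 kg; R = 4.73 * 6.957e8 m = 3.290661e+09 m. v_esc = sqrt(2GM/R) = sqrt(2 * 6.674e-11 * 2.050659e+31 / 3.290661e+09) = 912038.667

912038.667 m/s


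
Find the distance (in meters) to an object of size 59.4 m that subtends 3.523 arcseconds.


D = size / theta_rad, theta_rad = 3.523 * pi/(180*3600) = 1.708e-05, D = 3.478e+06

3.478e+06 m


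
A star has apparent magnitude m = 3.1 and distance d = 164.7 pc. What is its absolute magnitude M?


M = m - 5*log10(d) + 5 = 3.1 - 5*log10(164.7) + 5 = -2.9835

-2.9835


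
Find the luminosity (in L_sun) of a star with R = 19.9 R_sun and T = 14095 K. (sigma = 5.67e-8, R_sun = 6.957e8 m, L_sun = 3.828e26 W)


R = 19.9 * 6.957e8 m = 1.384443e+10 m. L = 4*pi*R^2*sigma*T^4 = 4*pi*(1.384443e+10)^2 * 5.67e-8 * 14095^4 = 5.390181675e+30 W. L/L_sun = 5.390181675e+30 / 3.828e26 = 14080.9344

14080.9344 L_sun


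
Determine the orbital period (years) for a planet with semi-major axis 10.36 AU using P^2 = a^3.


P = a^(3/2) = 10.36^1.5 = 33.3457

33.3457 years


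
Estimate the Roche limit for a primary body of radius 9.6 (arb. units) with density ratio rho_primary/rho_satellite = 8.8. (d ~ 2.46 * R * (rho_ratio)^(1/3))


d_Roche = 2.46 * 9.6 * 8.8^(1/3) = 48.7567

48.7567


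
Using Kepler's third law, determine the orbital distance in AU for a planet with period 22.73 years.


a = P^(2/3) = 22.73^(2/3) = 8.0242

8.0242 AU


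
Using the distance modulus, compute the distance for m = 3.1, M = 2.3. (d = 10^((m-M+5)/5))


d = 10^((m - M + 5)/5) = 10^((3.1 - 2.3 + 5)/5) = 14.4544

14.4544 pc


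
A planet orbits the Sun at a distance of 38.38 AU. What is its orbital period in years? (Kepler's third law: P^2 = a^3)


P = a^(3/2) = 38.38^1.5 = 237.7702

237.7702 years


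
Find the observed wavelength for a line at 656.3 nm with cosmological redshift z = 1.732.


lam_obs = lam_emit * (1 + z) = 656.3 * (1 + 1.732) = 1793.0116

1793.0116 nm


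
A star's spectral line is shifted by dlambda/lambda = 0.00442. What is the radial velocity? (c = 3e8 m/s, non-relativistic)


v = (dlambda/lambda) * c = 0.00442 * 3e8 = 1.326e+06

1.326e+06 m/s


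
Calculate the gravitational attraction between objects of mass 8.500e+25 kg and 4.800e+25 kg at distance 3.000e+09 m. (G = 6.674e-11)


F = G*m1*m2/r^2 = 6.674e-11 * 8.500e+25 * 4.800e+25 / (3.000e+09)^2 = 6.674e-11 * 4.080e+51 / 9.000e+18 = 3.026e+22

3.026e+22 N


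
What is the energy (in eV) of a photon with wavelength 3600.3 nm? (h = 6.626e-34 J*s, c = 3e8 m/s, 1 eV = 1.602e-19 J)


E = hc/lambda = 6.626e-34 * 3e8 / 3.600e-06 = 5.521e-20 J = 0.3446 eV

0.3446 eV


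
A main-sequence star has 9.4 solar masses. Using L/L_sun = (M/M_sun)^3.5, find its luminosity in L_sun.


L/L_sun = (M/M_sun)^3.5 = 9.4^3.5 = 2546.5223

2546.5223 L_sun


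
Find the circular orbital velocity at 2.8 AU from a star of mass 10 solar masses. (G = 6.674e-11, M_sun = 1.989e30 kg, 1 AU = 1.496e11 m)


v = sqrt(GM/r) = sqrt(6.674e-11 * 1.989e+31 / 4.189e+11) = 56294.4629

56294.4629 m/s


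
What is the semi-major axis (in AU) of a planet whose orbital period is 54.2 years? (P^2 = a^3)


a = P^(2/3) = 54.2^(2/3) = 14.3219

14.3219 AU


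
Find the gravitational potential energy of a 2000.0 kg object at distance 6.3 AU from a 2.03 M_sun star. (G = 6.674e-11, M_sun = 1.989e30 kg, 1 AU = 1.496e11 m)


M = 2.03 * 1.989e30 kg = 4.03767e+30 kg; r = 6.3 AU * 1.496e11 m/AU = 9.4248e+11 m. U = -GM*m/r = -(6.674e-11 * 4.03767e+30 * 2000.0) / 9.4248e+11 = -5.718e+11

-5.718e+11 J


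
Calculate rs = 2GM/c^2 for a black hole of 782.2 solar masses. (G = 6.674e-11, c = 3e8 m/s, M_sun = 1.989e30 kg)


M = 782.2 * 1.989e30 kg = 1.5557958e+33 kg. rs = 2GM/c^2 = 2 * 6.674e-11 * 1.5557958e+33 / (3e8)^2 = 2.307e+06

2.307e+06 m


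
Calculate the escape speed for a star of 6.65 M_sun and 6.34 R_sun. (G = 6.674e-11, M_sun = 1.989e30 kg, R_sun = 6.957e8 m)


M = 6.65 * 1.989e30 kg = 1.322685e+31 kg; R = 6.34 * 6.957e8 m = 4.410738e+09 m. v_esc = sqrt(2GM/R) = sqrt(2 * 6.674e-11 * 1.322685e+31 / 4.410738e+09) = 632675.0129

632675.0129 m/s


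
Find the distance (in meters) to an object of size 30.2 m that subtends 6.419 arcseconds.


D = size / theta_rad, theta_rad = 6.419 * pi/(180*3600) = 3.112e-05, D = 970431.0872

970431.0872 m


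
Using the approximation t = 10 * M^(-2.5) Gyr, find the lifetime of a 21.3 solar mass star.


t = 10 * M^(-2.5) = 10 * 21.3^(-2.5) = 0.0048

0.0048 Gyr


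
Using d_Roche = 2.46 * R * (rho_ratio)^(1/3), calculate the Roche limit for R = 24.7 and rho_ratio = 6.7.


d_Roche = 2.46 * 24.7 * 6.7^(1/3) = 114.5487

114.5487


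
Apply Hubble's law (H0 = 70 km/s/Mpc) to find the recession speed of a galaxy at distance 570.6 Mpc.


v = H0 * d = 70 * 570.6 = 39942.0

39942.0 km/s


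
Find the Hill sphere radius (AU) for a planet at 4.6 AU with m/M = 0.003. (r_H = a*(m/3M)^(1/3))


r_H = a * (m/3M)^(1/3) = 4.6 * (0.003/3)^(1/3) = 0.46

0.46 AU


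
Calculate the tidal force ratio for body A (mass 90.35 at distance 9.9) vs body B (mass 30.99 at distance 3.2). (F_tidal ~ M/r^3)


Ratio = (M1/r1^3) / (M2/r2^3) = (90.35/9.9^3) / (30.99/3.2^3) = 0.0985

0.0985


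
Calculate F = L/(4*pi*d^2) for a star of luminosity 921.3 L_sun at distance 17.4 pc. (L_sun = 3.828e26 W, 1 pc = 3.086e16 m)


F = L / (4*pi*d^2) = 3.527e+29 / (4*pi*(5.370e+17)^2) = 9.734e-08

9.734e-08 W/m^2


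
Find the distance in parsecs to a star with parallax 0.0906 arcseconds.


d = 1/p = 1/0.0906 = 11.0375

11.0375 pc


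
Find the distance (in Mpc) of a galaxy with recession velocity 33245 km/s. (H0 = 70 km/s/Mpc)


d = v / H0 = 33245 / 70 = 474.9286

474.9286 Mpc


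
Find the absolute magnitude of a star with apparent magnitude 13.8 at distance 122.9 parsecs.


M = m - 5*log10(d) + 5 = 13.8 - 5*log10(122.9) + 5 = 8.3522

8.3522


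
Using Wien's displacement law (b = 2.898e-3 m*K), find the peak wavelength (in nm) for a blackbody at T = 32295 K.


lam_max = b / T = 2.898e-3 / 32295 = 8.974e-08 m = 89.7353 nm

89.7353 nm


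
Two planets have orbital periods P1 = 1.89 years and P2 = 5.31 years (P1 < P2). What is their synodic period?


1/P_syn = |1/P1 - 1/P2| = |1/1.89 - 1/5.31| => P_syn = 2.9345

2.9345 years


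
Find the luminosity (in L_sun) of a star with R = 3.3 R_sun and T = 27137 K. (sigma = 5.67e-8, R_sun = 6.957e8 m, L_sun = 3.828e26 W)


R = 3.3 * 6.957e8 m = 2.29581e+09 m. L = 4*pi*R^2*sigma*T^4 = 4*pi*(2.29581e+09)^2 * 5.67e-8 * 27137^4 = 2.036630053e+30 W. L/L_sun = 2.036630053e+30 / 3.828e26 = 5320.3502

5320.3502 L_sun


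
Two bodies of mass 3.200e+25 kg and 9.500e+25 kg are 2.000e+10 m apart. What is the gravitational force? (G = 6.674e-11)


F = G*m1*m2/r^2 = 6.674e-11 * 3.200e+25 * 9.500e+25 / (2.000e+10)^2 = 6.674e-11 * 3.040e+51 / 4.000e+20 = 5.072e+20

5.072e+20 N


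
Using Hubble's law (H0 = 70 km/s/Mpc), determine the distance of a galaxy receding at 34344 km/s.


d = v / H0 = 34344 / 70 = 490.6286

490.6286 Mpc


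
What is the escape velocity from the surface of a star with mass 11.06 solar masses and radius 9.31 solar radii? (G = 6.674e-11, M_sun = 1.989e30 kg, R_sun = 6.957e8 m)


M = 11.06 * 1.989e30 kg = 2.199834e+31 kg; R = 9.31 * 6.957e8 m = 6.476967e+09 m. v_esc = sqrt(2GM/R) = sqrt(2 * 6.674e-11 * 2.199834e+31 / 6.476967e+09) = 673313.3289

673313.3289 m/s


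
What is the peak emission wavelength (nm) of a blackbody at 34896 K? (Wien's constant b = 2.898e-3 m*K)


lam_max = b / T = 2.898e-3 / 34896 = 8.305e-08 m = 83.0468 nm

83.0468 nm


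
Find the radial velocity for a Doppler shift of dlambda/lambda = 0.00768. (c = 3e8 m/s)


v = (dlambda/lambda) * c = 0.00768 * 3e8 = 2.304e+06

2.304e+06 m/s


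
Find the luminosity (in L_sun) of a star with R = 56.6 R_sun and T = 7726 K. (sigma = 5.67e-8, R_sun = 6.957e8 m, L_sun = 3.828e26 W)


R = 56.6 * 6.957e8 m = 3.937662e+10 m. L = 4*pi*R^2*sigma*T^4 = 4*pi*(3.937662e+10)^2 * 5.67e-8 * 7726^4 = 3.93630378e+30 W. L/L_sun = 3.93630378e+30 / 3.828e26 = 10282.9252

10282.9252 L_sun


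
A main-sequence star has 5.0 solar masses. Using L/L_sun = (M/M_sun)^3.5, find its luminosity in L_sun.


L/L_sun = (M/M_sun)^3.5 = 5.0^3.5 = 279.5085

279.5085 L_sun


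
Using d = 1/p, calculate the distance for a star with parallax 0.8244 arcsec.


d = 1/p = 1/0.8244 = 1.213

1.213 pc


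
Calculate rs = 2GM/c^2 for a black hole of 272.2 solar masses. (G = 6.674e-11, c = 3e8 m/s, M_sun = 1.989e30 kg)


M = 272.2 * 1.989e30 kg = 5.414058e+32 kg. rs = 2GM/c^2 = 2 * 6.674e-11 * 5.414058e+32 / (3e8)^2 = 802964.9576

802964.9576 m


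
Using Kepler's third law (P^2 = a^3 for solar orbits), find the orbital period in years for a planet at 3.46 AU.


P = a^(3/2) = 3.46^1.5 = 6.436

6.436 years


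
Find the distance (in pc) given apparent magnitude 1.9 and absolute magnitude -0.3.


d = 10^((m - M + 5)/5) = 10^((1.9 - -0.3 + 5)/5) = 27.5423

27.5423 pc


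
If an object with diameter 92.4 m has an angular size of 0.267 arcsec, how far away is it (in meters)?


D = size / theta_rad, theta_rad = 0.267 * pi/(180*3600) = 1.294e-06, D = 7.138e+07

7.138e+07 m


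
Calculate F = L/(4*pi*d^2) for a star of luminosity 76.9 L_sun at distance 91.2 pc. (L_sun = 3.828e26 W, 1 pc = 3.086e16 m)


F = L / (4*pi*d^2) = 2.944e+28 / (4*pi*(2.814e+18)^2) = 2.957e-10

2.957e-10 W/m^2


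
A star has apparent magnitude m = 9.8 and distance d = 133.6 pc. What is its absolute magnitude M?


M = m - 5*log10(d) + 5 = 9.8 - 5*log10(133.6) + 5 = 4.171

4.171


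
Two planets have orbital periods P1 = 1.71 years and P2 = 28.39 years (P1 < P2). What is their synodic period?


1/P_syn = |1/P1 - 1/P2| = |1/1.71 - 1/28.39| => P_syn = 1.8196

1.8196 years
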